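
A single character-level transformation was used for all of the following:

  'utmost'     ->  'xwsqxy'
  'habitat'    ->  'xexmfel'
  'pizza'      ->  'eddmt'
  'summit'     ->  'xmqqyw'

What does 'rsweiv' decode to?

reason

The word is reversed, then every letter is shifted forward by 4.
Decoding rsweiv: shift back: r−4=n, s−4=o, w−4=s, e−4=a, i−4=e, v−4=r → nosaer; then reverse → reason.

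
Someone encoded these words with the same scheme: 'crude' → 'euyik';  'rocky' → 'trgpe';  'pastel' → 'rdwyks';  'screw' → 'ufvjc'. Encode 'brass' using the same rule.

In crude: c→e is +2, r→u is +3, u→y is +4, d→i is +5 — the shift increases by 1 each position. The shift increases by 1 at each position, starting from +2: 2, 3, 4, ….
For brass: b+2=d, r+3=u, a+4=e, s+5=x, s+6=y.

duexy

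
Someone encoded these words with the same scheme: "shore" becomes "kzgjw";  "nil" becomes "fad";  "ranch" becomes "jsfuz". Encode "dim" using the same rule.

Every letter moves 18 places later in the alphabet, wrapping around z→a.
For dim: d+18=v, i+18=a, m+18=e.

vae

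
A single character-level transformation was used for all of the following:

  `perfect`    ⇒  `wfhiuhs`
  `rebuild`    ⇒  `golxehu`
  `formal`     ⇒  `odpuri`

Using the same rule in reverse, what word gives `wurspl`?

The output letters match the input read backwards, each shifted +3: perfect reversed is tcefrep. Two steps: reverse the string, then apply a Caesar shift of +3.
Reversing it on wurspl: shift back: w−3=t, u−3=r, r−3=o, s−3=p, p−3=m, l−3=i → tropmi; then reverse → import.

import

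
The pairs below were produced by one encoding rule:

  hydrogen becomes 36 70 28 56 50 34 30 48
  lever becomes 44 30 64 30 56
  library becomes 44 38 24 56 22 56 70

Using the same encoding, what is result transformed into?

h(#8)→36 and y(#25)→70: differences scale by 2, so n = 2·pos + 20. The formula is n = 2×(alphabet index, a=1) + 20.
On result: r=18→56, e=5→30, s=19→58, u=21→62, l=12→44, t=20→60.

56 30 58 62 44 60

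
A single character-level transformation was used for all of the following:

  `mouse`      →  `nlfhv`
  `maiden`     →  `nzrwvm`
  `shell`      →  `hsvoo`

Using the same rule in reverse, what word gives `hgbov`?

Each pair mirrors across the alphabet (m↔n, o↔l, u↔f): positions sum to 25. Letters are reflected about the middle of the alphabet (position → 25−position): Atbash.
Reversing it on hgbov: h↔s, g↔t, b↔y, o↔l, v↔e.

style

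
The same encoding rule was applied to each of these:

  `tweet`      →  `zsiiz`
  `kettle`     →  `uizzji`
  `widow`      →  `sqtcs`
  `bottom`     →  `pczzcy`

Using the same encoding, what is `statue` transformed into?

t(19)→z(25) and w(22)→s(18) fit y≡15x+0 (mod 26); the inverse of 15 mod 26 is 7. Treating letters as 0–25, the rule is x ↦ 15x + 0 (mod 26).
Applying it to statue: s(18)→15·18+0≡10=k; t(19)→15·19+0≡25=z; a(0)→15·0+0≡0=a; t(19)→15·19+0≡25=z; u(20)→15·20+0≡14=o; e(4)→15·4+0≡8=i (all mod 26).

kzazoi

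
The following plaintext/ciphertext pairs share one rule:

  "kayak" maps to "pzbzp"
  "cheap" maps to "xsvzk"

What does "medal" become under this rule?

nvwzo

Each pair mirrors across the alphabet (k↔p, a↔z, y↔b): positions sum to 25. This is the alphabet-reversal cipher (Atbash): a becomes z, b becomes y, etc.
Applying it to medal: m↔n, e↔v, d↔w, a↔z, l↔o.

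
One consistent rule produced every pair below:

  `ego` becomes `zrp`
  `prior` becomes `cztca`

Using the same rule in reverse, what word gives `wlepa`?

Two steps: reverse the string, then apply a Caesar shift of +11.
Reversing it on wlepa: shift back: w−11=l, l−11=a, e−11=t, p−11=e, a−11=p → latep; then reverse → petal.

petal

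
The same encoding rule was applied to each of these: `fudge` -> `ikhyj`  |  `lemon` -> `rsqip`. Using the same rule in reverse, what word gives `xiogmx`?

The output letters match the input read backwards, each shifted +4: fudge reversed is egduf. Read the word backwards and shift each letter +4.
Decoding xiogmx: shift back: x−4=t, i−4=e, o−4=k, g−4=c, m−4=i, x−4=t → tekcit; then reverse → ticket.

ticket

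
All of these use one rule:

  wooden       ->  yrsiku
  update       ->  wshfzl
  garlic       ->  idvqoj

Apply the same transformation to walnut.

ydpsaa

In wooden: w→y is +2, o→r is +3, o→s is +4, d→i is +5 — the shift increases by 1 each position. Letter i (0-indexed) is shifted by i+2, so successive shifts are 2, 3, 4, ….
Applying it to walnut: w+2=y, a+3=d, l+4=p, n+5=s, u+6=a, t+7=a.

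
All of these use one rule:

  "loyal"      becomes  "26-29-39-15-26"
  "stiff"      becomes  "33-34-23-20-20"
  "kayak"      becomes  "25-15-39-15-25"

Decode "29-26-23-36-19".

olive

l is letter #12 and maps to 26: an offset of 14. Each letter is replaced by its alphabet position (a=1..z=26) + 14.
Reversing it on 29-26-23-36-19: 29→(29−14)÷1=15=o, 26→(26−14)÷1=12=l, 23→(23−14)÷1=9=i, 36→(36−14)÷1=22=v, 19→(19−14)÷1=5=e.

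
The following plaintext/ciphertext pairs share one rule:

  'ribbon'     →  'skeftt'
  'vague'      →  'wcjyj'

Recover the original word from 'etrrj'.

The shift increases by 1 at each position, starting from +1: 1, 2, 3, ….
Decoding etrrj: e−1=d, t−2=r, r−3=o, r−4=n, j−5=e.

drone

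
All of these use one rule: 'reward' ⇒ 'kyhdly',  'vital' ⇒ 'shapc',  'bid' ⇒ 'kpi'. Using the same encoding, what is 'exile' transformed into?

The output letters match the input read backwards, each shifted +7: reward reversed is drawer. Two steps: reverse the string, then apply a Caesar shift of +7.
Applying it to exile: reverse → elixe; then shift: e+7=l, l+7=s, i+7=p, x+7=e, e+7=l.

lspel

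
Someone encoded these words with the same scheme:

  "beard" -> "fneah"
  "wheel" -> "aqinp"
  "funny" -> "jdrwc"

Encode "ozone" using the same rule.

siswi

The shifts repeat in a cycle of length 2: positions 0,1,… shift by +4, +9, then the pattern repeats.
For ozone: o+4=s, z+9=i, o+4=s, n+9=w, e+4=i.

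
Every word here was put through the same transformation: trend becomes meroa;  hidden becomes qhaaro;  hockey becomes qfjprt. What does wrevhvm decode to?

t(19)→m(12) and r(17)→e(4) fit y≡17x+1 (mod 26); the inverse of 17 mod 26 is 23. Each letter's alphabet position (a=0..z=25) is mapped through 17·x+1 mod 26 — an affine cipher.
Decoding wrevhvm: w(22)→23·(22−1)≡15=p; r(17)→23·(17−1)≡4=e; e(4)→23·(4−1)≡17=r; v(21)→23·(21−1)≡18=s; h(7)→23·(7−1)≡8=i; v(21)→23·(21−1)≡18=s; m(12)→23·(12−1)≡19=t (all mod 26).

persist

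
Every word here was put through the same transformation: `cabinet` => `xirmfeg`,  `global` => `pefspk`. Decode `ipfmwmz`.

Two steps: reverse the string, then apply a Caesar shift of +4.
Undoing it on ipfmwmz: shift back: i−4=e, p−4=l, f−4=b, m−4=i, w−4=s, m−4=i, z−4=v → elbisiv; then reverse → visible.

visible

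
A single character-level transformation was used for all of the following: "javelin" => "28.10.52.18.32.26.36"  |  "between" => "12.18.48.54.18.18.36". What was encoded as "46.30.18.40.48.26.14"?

j(#10)→28 and a(#1)→10: differences scale by 2, so n = 2·pos + 8. With a=1..z=26, the number is 2·pos + 8.
Reversing it on 46.30.18.40.48.26.14: 46→(46−8)÷2=19=s, 30→(30−8)÷2=11=k, 18→(18−8)÷2=5=e, 40→(40−8)÷2=16=p, 48→(48−8)÷2=20=t, 26→(26−8)÷2=9=i, 14→(14−8)÷2=3=c.

skeptic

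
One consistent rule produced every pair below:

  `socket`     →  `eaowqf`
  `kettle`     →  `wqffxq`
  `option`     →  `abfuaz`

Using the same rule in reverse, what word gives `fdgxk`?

Each letter is shifted forward by 12 in the alphabet (a Caesar shift of +12).
Reversing it on fdgxk: f−12=t, d−12=r, g−12=u, x−12=l, k−12=y.

truly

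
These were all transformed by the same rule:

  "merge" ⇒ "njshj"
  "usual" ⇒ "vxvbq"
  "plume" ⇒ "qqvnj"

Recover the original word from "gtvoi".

found

It's a Vigenère-style cipher with numeric key [1,5,1]: position i shifts by key[i mod 3].
Undoing it on gtvoi: g−1=f, t−5=o, v−1=u, o−1=n, i−5=d.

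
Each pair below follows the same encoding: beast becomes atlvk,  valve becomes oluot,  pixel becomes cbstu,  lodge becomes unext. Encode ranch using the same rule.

Treating letters as 0–25, the rule is x ↦ 15x + 11 (mod 26).
On ranch: r(17)→15·17+11≡6=g; a(0)→15·0+11≡11=l; n(13)→15·13+11≡24=y; c(2)→15·2+11≡15=p; h(7)→15·7+11≡12=m (all mod 26).

glypm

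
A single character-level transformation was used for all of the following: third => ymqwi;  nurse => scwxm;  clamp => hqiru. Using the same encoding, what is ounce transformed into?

The shift depends on letter class: consonant t→y is +5, but vowel i→q is +8. The rule splits by letter class: vowels +8, consonants +5.
For ounce: o(vowel)+8=w, u(vowel)+8=c, n(cons)+5=s, c(cons)+5=h, e(vowel)+8=m.

wcshm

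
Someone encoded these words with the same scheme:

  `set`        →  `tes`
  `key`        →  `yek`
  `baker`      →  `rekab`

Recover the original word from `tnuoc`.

The output letters match the input read backwards: set reversed is tes. It's just the letters in reverse order.
Decoding tnuoc: then reverse → count.

count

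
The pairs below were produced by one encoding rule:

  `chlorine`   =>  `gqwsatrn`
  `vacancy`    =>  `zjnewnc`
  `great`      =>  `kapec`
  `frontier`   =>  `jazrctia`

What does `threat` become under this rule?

Shifts by position in chlorine: pos 0: c→g (+4), pos 1: h→q (+9), pos 2: l→w (+11), pos 3: o→s (+4), pos 4: r→a (+9), pos 5: i→t (+11) — repeating every 3. The shifts repeat in a cycle of length 3: positions 0,1,… shift by +4, +9, +11, then the pattern repeats.
Applying it to threat: t+4=x, h+9=q, r+11=c, e+4=i, a+9=j, t+11=e.

xqcije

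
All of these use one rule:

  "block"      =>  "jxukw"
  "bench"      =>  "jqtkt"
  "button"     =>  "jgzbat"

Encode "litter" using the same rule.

Shifts by position in block: pos 0: b→j (+8), pos 1: l→x (+12), pos 2: o→u (+6), pos 3: c→k (+8), pos 4: k→w (+12) — repeating every 3. It's a Vigenère-style cipher with numeric key [8,12,6]: position i shifts by key[i mod 3].
On litter: l+8=t, i+12=u, t+6=z, t+8=b, e+12=q, r+6=x.

tuzbqx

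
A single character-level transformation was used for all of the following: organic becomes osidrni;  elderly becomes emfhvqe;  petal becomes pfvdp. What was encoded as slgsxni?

The shift increases by 1 at each position, starting from +0: 0, 1, 2, ….
Decoding slgsxni: s−0=s, l−1=k, g−2=e, s−3=p, x−4=t, n−5=i, i−6=c.

skeptic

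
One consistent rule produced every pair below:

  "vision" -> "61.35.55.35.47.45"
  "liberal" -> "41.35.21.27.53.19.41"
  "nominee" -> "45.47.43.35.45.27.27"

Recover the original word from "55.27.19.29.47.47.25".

v(#22)→61 and i(#9)→35: differences scale by 2, so n = 2·pos + 17. Each letter becomes 2×(its alphabet position, a=1..z=26) + 17.
Reversing it on 55.27.19.29.47.47.25: 55→(55−17)÷2=19=s, 27→(27−17)÷2=5=e, 19→(19−17)÷2=1=a, 29→(29−17)÷2=6=f, 47→(47−17)÷2=15=o, 47→(47−17)÷2=15=o, 25→(25−17)÷2=4=d.

seafood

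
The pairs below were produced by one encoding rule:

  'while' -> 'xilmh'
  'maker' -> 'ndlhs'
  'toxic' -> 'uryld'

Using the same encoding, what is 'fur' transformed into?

gxs

The shift depends on letter class: consonant w→x is +1, but vowel i→l is +3. Two shifts are in play — +3 for a/e/i/o/u, +1 for every other letter.
On fur: f(cons)+1=g, u(vowel)+3=x, r(cons)+1=s.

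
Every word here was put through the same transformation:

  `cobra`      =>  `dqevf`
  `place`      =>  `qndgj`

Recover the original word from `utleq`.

trial

In cobra: c→d is +1, o→q is +2, b→e is +3, r→v is +4 — the shift increases by 1 each position. Letter i (0-indexed) is shifted by i+1, so successive shifts are 1, 2, 3, ….
Reversing it on utleq: u−1=t, t−2=r, l−3=i, e−4=a, q−5=l.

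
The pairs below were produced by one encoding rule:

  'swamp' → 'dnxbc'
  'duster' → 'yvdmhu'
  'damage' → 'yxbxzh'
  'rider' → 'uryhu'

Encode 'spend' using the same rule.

dchky

Each letter's alphabet position (a=0..z=25) is mapped through 9·x+23 mod 26 — an affine cipher.
For spend: s(18)→9·18+23≡3=d; p(15)→9·15+23≡2=c; e(4)→9·4+23≡7=h; n(13)→9·13+23≡10=k; d(3)→9·3+23≡24=y (all mod 26).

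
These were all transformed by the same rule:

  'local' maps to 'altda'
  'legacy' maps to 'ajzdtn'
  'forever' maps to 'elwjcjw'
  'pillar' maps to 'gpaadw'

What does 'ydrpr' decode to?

l(11)→a(0) and o(14)→l(11) fit y≡21x+3 (mod 26); the inverse of 21 mod 26 is 5. Each letter's alphabet position (a=0..z=25) is mapped through 21·x+3 mod 26 — an affine cipher.
Undoing it on ydrpr: y(24)→5·(24−3)≡1=b; d(3)→5·(3−3)≡0=a; r(17)→5·(17−3)≡18=s; p(15)→5·(15−3)≡8=i; r(17)→5·(17−3)≡18=s (all mod 26).

basis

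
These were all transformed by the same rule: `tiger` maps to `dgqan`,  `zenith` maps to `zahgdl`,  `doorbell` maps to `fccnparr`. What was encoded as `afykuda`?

educate

t(19)→d(3) and i(8)→g(6) fit y≡21x+20 (mod 26); the inverse of 21 mod 26 is 5. Each letter's alphabet position (a=0..z=25) is mapped through 21·x+20 mod 26 — an affine cipher.
Reversing it on afykuda: a(0)→5·(0−20)≡4=e; f(5)→5·(5−20)≡3=d; y(24)→5·(24−20)≡20=u; k(10)→5·(10−20)≡2=c; u(20)→5·(20−20)≡0=a; d(3)→5·(3−20)≡19=t; a(0)→5·(0−20)≡4=e (all mod 26).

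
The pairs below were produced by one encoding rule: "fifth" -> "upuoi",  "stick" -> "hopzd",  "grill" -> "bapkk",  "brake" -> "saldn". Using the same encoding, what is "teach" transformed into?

f(5)→u(20) and i(8)→p(15) fit y≡7x+11 (mod 26); the inverse of 7 mod 26 is 15. This is an affine cipher: with a=0,…,z=25, each position x becomes (7x+11) mod 26.
Applying it to teach: t(19)→7·19+11≡14=o; e(4)→7·4+11≡13=n; a(0)→7·0+11≡11=l; c(2)→7·2+11≡25=z; h(7)→7·7+11≡8=i (all mod 26).

onlzi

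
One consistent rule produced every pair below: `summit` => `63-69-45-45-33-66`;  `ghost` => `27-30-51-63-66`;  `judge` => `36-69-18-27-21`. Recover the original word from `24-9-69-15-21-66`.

faucet

s(#19)→63 and u(#21)→69: differences scale by 3, so n = 3·pos + 6. Each letter becomes 3×(its alphabet position, a=1..z=26) + 6.
Reversing it on 24-9-69-15-21-66: 24→(24−6)÷3=6=f, 9→(9−6)÷3=1=a, 69→(69−6)÷3=21=u, 15→(15−6)÷3=3=c, 21→(21−6)÷3=5=e, 66→(66−6)÷3=20=t.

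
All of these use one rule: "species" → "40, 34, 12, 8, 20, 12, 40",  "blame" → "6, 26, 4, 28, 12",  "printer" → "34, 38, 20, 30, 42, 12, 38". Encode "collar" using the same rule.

8, 32, 26, 26, 4, 38

s(#19)→40 and p(#16)→34: differences scale by 2, so n = 2·pos + 2. With a=1..z=26, the number is 2·pos + 2.
Applying it to collar: c=3→8, o=15→32, l=12→26, l=12→26, a=1→4, r=18→38.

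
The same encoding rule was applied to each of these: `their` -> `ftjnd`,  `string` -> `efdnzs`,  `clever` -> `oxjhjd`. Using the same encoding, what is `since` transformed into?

enzoj

The rule splits by letter class: vowels +5, consonants +12.
On since: s(cons)+12=e, i(vowel)+5=n, n(cons)+12=z, c(cons)+12=o, e(vowel)+5=j.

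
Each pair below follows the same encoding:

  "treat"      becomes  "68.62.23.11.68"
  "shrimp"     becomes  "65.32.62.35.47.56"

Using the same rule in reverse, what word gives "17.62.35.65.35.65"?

crisis

The formula is n = 3×(alphabet index, a=1) + 8.
Decoding 17.62.35.65.35.65: 17→(17−8)÷3=3=c, 62→(62−8)÷3=18=r, 35→(35−8)÷3=9=i, 65→(65−8)÷3=19=s, 35→(35−8)÷3=9=i, 65→(65−8)÷3=19=s.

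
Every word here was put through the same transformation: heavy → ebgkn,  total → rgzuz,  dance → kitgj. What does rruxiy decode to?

scroll

The output letters match the input read backwards, each shifted +6: heavy reversed is yvaeh. Read the word backwards and shift each letter +6.
Decoding rruxiy: shift back: r−6=l, r−6=l, u−6=o, x−6=r, i−6=c, y−6=s → llorcs; then reverse → scroll.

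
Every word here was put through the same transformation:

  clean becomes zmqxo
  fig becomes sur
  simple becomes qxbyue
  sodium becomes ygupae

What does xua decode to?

The output letters match the input read backwards, each shifted +12: clean reversed is naelc. Read the word backwards and shift each letter +12.
Decoding xua: shift back: x−12=l, u−12=i, a−12=o → lio; then reverse → oil.

oil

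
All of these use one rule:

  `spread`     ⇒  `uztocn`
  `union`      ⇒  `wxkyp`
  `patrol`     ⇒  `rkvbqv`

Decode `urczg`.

shape

Shifts by position in spread: pos 0: s→u (+2), pos 1: p→z (+10), pos 2: r→t (+2), pos 3: e→o (+10) — repeating every 2. The shifts repeat in a cycle of length 2: positions 0,1,… shift by +2, +10, then the pattern repeats.
Decoding urczg: u−2=s, r−10=h, c−2=a, z−10=p, g−2=e.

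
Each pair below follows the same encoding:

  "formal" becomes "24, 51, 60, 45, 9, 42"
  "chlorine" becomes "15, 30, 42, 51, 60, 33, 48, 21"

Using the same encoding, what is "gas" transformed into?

The formula is n = 3×(alphabet index, a=1) + 6.
On gas: g=7→27, a=1→9, s=19→63.

27, 9, 63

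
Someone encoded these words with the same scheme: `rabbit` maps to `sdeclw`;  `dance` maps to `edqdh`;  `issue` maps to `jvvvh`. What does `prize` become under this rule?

qulah

Shifts by position in rabbit: pos 0: r→s (+1), pos 1: a→d (+3), pos 2: b→e (+3), pos 3: b→c (+1), pos 4: i→l (+3), pos 5: t→w (+3) — repeating every 3. A repeating key of period 3 is used — shifts +1, +3, +3 over and over.
Applying it to prize: p+1=q, r+3=u, i+3=l, z+1=a, e+3=h.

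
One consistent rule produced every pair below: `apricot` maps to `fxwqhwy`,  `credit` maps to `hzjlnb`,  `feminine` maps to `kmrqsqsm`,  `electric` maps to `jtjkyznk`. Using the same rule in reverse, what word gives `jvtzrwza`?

Shifts by position in apricot: pos 0: a→f (+5), pos 1: p→x (+8), pos 2: r→w (+5), pos 3: i→q (+8) — repeating every 2. The shifts repeat in a cycle of length 2: positions 0,1,… shift by +5, +8, then the pattern repeats.
Undoing it on jvtzrwza: j−5=e, v−8=n, t−5=o, z−8=r, r−5=m, w−8=o, z−5=u, a−8=s.

enormous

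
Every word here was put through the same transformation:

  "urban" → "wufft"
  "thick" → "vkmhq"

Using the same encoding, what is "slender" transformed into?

uoisjlz

In urban: u→w is +2, r→u is +3, b→f is +4, a→f is +5 — the shift increases by 1 each position. The shift increases by 1 at each position, starting from +2: 2, 3, 4, ….
On slender: s+2=u, l+3=o, e+4=i, n+5=s, d+6=j, e+7=l, r+8=z.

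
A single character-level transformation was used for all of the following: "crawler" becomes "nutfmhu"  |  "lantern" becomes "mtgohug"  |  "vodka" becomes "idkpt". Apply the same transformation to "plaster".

c(2)→n(13) and r(17)→u(20) fit y≡23x+19 (mod 26); the inverse of 23 mod 26 is 17. Treating letters as 0–25, the rule is x ↦ 23x + 19 (mod 26).
On plaster: p(15)→23·15+19≡0=a; l(11)→23·11+19≡12=m; a(0)→23·0+19≡19=t; s(18)→23·18+19≡17=r; t(19)→23·19+19≡14=o; e(4)→23·4+19≡7=h; r(17)→23·17+19≡20=u (all mod 26).

amtrohu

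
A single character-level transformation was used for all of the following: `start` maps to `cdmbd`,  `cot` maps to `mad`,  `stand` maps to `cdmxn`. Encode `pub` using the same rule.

zgl

Two shifts are in play — +12 for a/e/i/o/u, +10 for every other letter.
Applying it to pub: p(cons)+10=z, u(vowel)+12=g, b(cons)+10=l.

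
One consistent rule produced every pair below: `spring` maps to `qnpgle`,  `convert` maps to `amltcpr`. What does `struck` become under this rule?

Compare letters: s→q is +24, p→n is +24, r→p is +24 — a constant shift. Every letter moves 24 places later in the alphabet, wrapping around z→a.
On struck: s+24=q, t+24=r, r+24=p, u+24=s, c+24=a, k+24=i.

qrpsai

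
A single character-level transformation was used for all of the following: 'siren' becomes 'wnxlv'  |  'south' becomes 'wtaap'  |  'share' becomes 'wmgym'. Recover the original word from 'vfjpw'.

In siren: s→w is +4, i→n is +5, r→x is +6, e→l is +7 — the shift increases by 1 each position. Each letter shifts forward by (position + 4), i.e. 4, 5, 6, … — the shift grows by one for each successive letter.
Undoing it on vfjpw: v−4=r, f−5=a, j−6=d, p−7=i, w−8=o.

radio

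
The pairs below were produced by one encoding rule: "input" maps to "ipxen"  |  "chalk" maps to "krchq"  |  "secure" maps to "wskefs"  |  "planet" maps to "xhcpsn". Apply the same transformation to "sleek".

i(8)→i(8) and n(13)→p(15) fit y≡17x+2 (mod 26); the inverse of 17 mod 26 is 23. Treating letters as 0–25, the rule is x ↦ 17x + 2 (mod 26).
For sleek: s(18)→17·18+2≡22=w; l(11)→17·11+2≡7=h; e(4)→17·4+2≡18=s; e(4)→17·4+2≡18=s; k(10)→17·10+2≡16=q (all mod 26).

whssq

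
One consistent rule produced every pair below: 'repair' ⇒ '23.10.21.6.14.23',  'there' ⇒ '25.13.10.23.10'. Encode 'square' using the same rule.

24.22.26.6.23.10

r is letter #18 and maps to 23: an offset of 5. Each letter is replaced by its alphabet position (a=1..z=26) + 5.
Applying it to square: s=19→24, q=17→22, u=21→26, a=1→6, r=18→23, e=5→10.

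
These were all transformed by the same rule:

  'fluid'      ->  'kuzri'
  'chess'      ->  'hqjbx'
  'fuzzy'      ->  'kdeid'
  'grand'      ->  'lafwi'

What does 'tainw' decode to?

Shifts by position in fluid: pos 0: f→k (+5), pos 1: l→u (+9), pos 2: u→z (+5), pos 3: i→r (+9) — repeating every 2. The shifts repeat in a cycle of length 2: positions 0,1,… shift by +5, +9, then the pattern repeats.
Reversing it on tainw: t−5=o, a−9=r, i−5=d, n−9=e, w−5=r.

order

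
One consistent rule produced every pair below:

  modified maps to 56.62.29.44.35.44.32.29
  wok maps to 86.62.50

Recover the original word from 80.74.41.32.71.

m(#13)→56 and o(#15)→62: differences scale by 3, so n = 3·pos + 17. With a=1..z=26, the number is 3·pos + 17.
Undoing it on 80.74.41.32.71: 80→(80−17)÷3=21=u, 74→(74−17)÷3=19=s, 41→(41−17)÷3=8=h, 32→(32−17)÷3=5=e, 71→(71−17)÷3=18=r.

usher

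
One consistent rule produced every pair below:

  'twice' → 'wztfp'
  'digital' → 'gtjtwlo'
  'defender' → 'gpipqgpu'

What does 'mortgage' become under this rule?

pzuwjljp

The shift depends on letter class: consonant t→w is +3, but vowel i→t is +11. The rule splits by letter class: vowels +11, consonants +3.
Applying it to mortgage: m(cons)+3=p, o(vowel)+11=z, r(cons)+3=u, t(cons)+3=w, g(cons)+3=j, a(vowel)+11=l, g(cons)+3=j, e(vowel)+11=p.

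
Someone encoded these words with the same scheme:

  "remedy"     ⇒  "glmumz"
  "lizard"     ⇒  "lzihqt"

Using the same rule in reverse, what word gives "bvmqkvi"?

Two steps: reverse the string, then apply a Caesar shift of +8.
Decoding bvmqkvi: shift back: b−8=t, v−8=n, m−8=e, q−8=i, k−8=c, v−8=n, i−8=a → tneicna; then reverse → ancient.

ancient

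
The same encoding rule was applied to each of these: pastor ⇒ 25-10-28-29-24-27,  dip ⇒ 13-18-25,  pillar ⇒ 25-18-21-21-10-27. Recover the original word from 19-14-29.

p is letter #16 and maps to 25: an offset of 9. The number is (letter's place in the alphabet, a=1) + 9.
Undoing it on 19-14-29: 19→(19−9)÷1=10=j, 14→(14−9)÷1=5=e, 29→(29−9)÷1=20=t.

jet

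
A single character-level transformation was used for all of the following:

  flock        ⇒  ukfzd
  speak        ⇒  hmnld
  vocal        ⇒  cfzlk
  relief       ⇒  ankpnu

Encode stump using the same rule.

hovrm

f(5)→u(20) and l(11)→k(10) fit y≡7x+11 (mod 26); the inverse of 7 mod 26 is 15. This is an affine cipher: with a=0,…,z=25, each position x becomes (7x+11) mod 26.
On stump: s(18)→7·18+11≡7=h; t(19)→7·19+11≡14=o; u(20)→7·20+11≡21=v; m(12)→7·12+11≡17=r; p(15)→7·15+11≡12=m (all mod 26).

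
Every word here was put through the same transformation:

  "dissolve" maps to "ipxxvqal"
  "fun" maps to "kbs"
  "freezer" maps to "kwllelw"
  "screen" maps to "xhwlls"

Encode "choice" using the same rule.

hmvphl

Vowels shift forward by 7 and consonants shift forward by 5.
Applying it to choice: c(cons)+5=h, h(cons)+5=m, o(vowel)+7=v, i(vowel)+7=p, c(cons)+5=h, e(vowel)+7=l.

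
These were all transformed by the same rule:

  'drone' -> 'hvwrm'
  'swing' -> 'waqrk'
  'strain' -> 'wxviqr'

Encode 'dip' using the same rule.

Vowels shift forward by 8 and consonants shift forward by 4.
For dip: d(cons)+4=h, i(vowel)+8=q, p(cons)+4=t.

hqt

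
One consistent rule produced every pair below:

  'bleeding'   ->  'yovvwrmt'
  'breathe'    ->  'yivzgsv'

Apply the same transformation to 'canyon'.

xzmblm

Each pair mirrors across the alphabet (b↔y, l↔o, e↔v): positions sum to 25. Letters are reflected about the middle of the alphabet (position → 25−position): Atbash.
Applying it to canyon: c↔x, a↔z, n↔m, y↔b, o↔l, n↔m.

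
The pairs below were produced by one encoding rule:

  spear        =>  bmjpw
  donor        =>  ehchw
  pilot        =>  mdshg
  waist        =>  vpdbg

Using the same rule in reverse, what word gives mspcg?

This is an affine cipher: with a=0,…,z=25, each position x becomes (5x+15) mod 26.
Undoing it on mspcg: m(12)→21·(12−15)≡15=p; s(18)→21·(18−15)≡11=l; p(15)→21·(15−15)≡0=a; c(2)→21·(2−15)≡13=n; g(6)→21·(6−15)≡19=t (all mod 26).

plant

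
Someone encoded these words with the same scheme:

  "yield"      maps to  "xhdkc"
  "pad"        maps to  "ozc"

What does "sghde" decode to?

Each letter is shifted forward by 25 in the alphabet (a Caesar shift of +25).
Decoding sghde: s−25=t, g−25=h, h−25=i, d−25=e, e−25=f.

thief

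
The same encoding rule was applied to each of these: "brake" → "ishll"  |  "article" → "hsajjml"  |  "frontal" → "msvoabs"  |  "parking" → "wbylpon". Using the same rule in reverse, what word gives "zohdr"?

snack

Shifts by position in brake: pos 0: b→i (+7), pos 1: r→s (+1), pos 2: a→h (+7), pos 3: k→l (+1) — repeating every 2. A repeating key of period 2 is used — shifts +7, +1 over and over.
Reversing it on zohdr: z−7=s, o−1=n, h−7=a, d−1=c, r−7=k.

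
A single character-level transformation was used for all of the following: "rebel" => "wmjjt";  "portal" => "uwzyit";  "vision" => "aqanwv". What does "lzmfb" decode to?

Shifts by position in rebel: pos 0: r→w (+5), pos 1: e→m (+8), pos 2: b→j (+8), pos 3: e→j (+5), pos 4: l→t (+8) — repeating every 3. The shifts repeat in a cycle of length 3: positions 0,1,… shift by +5, +8, +8, then the pattern repeats.
Undoing it on lzmfb: l−5=g, z−8=r, m−8=e, f−5=a, b−8=t.

great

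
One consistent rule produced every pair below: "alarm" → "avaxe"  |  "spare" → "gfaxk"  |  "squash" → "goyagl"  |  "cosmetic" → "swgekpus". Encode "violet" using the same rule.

Each letter's alphabet position (a=0..z=25) is mapped through 9·x+0 mod 26 — an affine cipher.
On violet: v(21)→9·21+0≡7=h; i(8)→9·8+0≡20=u; o(14)→9·14+0≡22=w; l(11)→9·11+0≡21=v; e(4)→9·4+0≡10=k; t(19)→9·19+0≡15=p (all mod 26).

huwvkp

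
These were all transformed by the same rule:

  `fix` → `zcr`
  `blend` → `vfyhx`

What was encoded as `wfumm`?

class

Compare letters: f→z is +20, i→c is +20, x→r is +20 — a constant shift. Each letter is shifted forward by 20 in the alphabet (a Caesar shift of +20).
Decoding wfumm: w−20=c, f−20=l, u−20=a, m−20=s, m−20=s.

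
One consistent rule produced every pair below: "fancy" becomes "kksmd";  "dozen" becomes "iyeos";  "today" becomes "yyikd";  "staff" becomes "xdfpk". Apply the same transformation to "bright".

gbnqmd

Shifts by position in fancy: pos 0: f→k (+5), pos 1: a→k (+10), pos 2: n→s (+5), pos 3: c→m (+10) — repeating every 2. A repeating key of period 2 is used — shifts +5, +10 over and over.
On bright: b+5=g, r+10=b, i+5=n, g+10=q, h+5=m, t+10=d.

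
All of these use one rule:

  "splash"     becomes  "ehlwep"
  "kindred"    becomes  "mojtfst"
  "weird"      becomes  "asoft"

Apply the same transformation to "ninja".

jojnw

s(18)→e(4) and p(15)→h(7) fit y≡25x+22 (mod 26); the inverse of 25 mod 26 is 25. Each letter's alphabet position (a=0..z=25) is mapped through 25·x+22 mod 26 — an affine cipher.
On ninja: n(13)→25·13+22≡9=j; i(8)→25·8+22≡14=o; n(13)→25·13+22≡9=j; j(9)→25·9+22≡13=n; a(0)→25·0+22≡22=w (all mod 26).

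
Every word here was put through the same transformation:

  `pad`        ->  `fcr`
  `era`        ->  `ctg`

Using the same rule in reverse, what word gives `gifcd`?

The output letters match the input read backwards, each shifted +2: pad reversed is dap. The word is reversed, then every letter is shifted forward by 2.
Reversing it on gifcd: shift back: g−2=e, i−2=g, f−2=d, c−2=a, d−2=b → egdab; then reverse → badge.

badge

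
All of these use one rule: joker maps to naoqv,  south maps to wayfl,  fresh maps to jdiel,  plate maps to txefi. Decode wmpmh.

Shifts by position in joker: pos 0: j→n (+4), pos 1: o→a (+12), pos 2: k→o (+4), pos 3: e→q (+12) — repeating every 2. The shifts repeat in a cycle of length 2: positions 0,1,… shift by +4, +12, then the pattern repeats.
Undoing it on wmpmh: w−4=s, m−12=a, p−4=l, m−12=a, h−4=d.

salad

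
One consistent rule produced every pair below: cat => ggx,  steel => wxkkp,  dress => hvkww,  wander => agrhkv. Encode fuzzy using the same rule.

The shift depends on letter class: consonant c→g is +4, but vowel a→g is +6. Vowels shift forward by 6 and consonants shift forward by 4.
Applying it to fuzzy: f(cons)+4=j, u(vowel)+6=a, z(cons)+4=d, z(cons)+4=d, y(cons)+4=c.

jaddc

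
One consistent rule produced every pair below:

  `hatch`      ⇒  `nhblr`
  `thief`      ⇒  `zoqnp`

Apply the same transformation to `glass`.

msibc

The shift increases by 1 at each position, starting from +6: 6, 7, 8, ….
Applying it to glass: g+6=m, l+7=s, a+8=i, s+9=b, s+10=c.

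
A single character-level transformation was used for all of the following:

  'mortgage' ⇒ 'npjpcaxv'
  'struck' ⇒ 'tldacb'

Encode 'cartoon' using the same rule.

The output letters match the input read backwards, each shifted +9: mortgage reversed is egagtrom. Two steps: reverse the string, then apply a Caesar shift of +9.
For cartoon: reverse → nootrac; then shift: n+9=w, o+9=x, o+9=x, t+9=c, r+9=a, a+9=j, c+9=l.

wxxcajl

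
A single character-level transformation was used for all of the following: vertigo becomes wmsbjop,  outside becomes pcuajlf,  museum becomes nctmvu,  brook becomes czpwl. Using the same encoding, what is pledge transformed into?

qtflhm

The shifts repeat in a cycle of length 2: positions 0,1,… shift by +1, +8, then the pattern repeats.
On pledge: p+1=q, l+8=t, e+1=f, d+8=l, g+1=h, e+8=m.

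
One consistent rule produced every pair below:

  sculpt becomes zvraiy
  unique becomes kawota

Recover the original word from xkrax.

The output letters match the input read backwards, each shifted +6: sculpt reversed is tplucs. Read the word backwards and shift each letter +6.
Reversing it on xkrax: shift back: x−6=r, k−6=e, r−6=l, a−6=u, x−6=r → relur; then reverse → ruler.

ruler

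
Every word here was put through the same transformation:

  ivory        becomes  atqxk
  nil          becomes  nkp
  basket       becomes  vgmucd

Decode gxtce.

The output letters match the input read backwards, each shifted +2: ivory reversed is yrovi. Two steps: reverse the string, then apply a Caesar shift of +2.
Undoing it on gxtce: shift back: g−2=e, x−2=v, t−2=r, c−2=a, e−2=c → evrac; then reverse → carve.

carve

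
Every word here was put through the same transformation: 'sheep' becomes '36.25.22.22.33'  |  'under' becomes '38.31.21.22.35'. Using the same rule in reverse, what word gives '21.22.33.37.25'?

depth

s is letter #19 and maps to 36: an offset of 17. The number is (letter's place in the alphabet, a=1) + 17.
Decoding 21.22.33.37.25: 21→(21−17)÷1=4=d, 22→(22−17)÷1=5=e, 33→(33−17)÷1=16=p, 37→(37−17)÷1=20=t, 25→(25−17)÷1=8=h.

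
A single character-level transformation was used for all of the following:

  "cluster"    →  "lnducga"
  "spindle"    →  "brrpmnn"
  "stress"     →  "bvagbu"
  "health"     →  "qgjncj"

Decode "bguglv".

Shifts by position in cluster: pos 0: c→l (+9), pos 1: l→n (+2), pos 2: u→d (+9), pos 3: s→u (+2) — repeating every 2. A repeating key of period 2 is used — shifts +9, +2 over and over.
Undoing it on bguglv: b−9=s, g−2=e, u−9=l, g−2=e, l−9=c, v−2=t.

select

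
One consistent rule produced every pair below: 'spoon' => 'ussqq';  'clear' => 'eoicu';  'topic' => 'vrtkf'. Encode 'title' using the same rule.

vlxnh

It's a Vigenère-style cipher with numeric key [2,3,4]: position i shifts by key[i mod 3].
Applying it to title: t+2=v, i+3=l, t+4=x, l+2=n, e+3=h.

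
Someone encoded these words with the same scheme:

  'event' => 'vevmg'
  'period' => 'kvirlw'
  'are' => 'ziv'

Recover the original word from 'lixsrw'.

Each pair mirrors across the alphabet (e↔v, v↔e, e↔v): positions sum to 25. This is the alphabet-reversal cipher (Atbash): a becomes z, b becomes y, etc.
Reversing it on lixsrw: l↔o, i↔r, x↔c, s↔h, r↔i, w↔d.

orchid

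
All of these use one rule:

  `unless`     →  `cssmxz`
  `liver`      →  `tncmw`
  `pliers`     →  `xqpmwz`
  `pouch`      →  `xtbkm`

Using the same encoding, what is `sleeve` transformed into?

aqlmal

It's a Vigenère-style cipher with numeric key [8,5,7]: position i shifts by key[i mod 3].
Applying it to sleeve: s+8=a, l+5=q, e+7=l, e+8=m, v+5=a, e+7=l.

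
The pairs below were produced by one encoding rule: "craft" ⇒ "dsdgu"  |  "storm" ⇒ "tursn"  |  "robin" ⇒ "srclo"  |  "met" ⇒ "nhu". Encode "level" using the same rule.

The shift depends on letter class: consonant c→d is +1, but vowel a→d is +3. The rule splits by letter class: vowels +3, consonants +1.
On level: l(cons)+1=m, e(vowel)+3=h, v(cons)+1=w, e(vowel)+3=h, l(cons)+1=m.

mhwhm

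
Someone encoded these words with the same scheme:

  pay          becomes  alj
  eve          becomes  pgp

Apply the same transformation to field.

Compare letters: p→a is +11, a→l is +11, y→j is +11 — a constant shift. This is a Caesar cipher with shift 11.
On field: f+11=q, i+11=t, e+11=p, l+11=w, d+11=o.

qtpwo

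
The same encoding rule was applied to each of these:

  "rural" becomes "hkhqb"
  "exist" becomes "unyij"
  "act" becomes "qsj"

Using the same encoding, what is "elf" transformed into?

ubv

Compare letters: r→h is +16, u→k is +16, r→h is +16 — a constant shift. Each letter is shifted forward by 16 in the alphabet (a Caesar shift of +16).
For elf: e+16=u, l+16=b, f+16=v.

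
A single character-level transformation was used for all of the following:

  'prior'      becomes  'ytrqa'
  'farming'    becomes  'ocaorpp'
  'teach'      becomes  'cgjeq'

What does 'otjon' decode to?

It's a Vigenère-style cipher with numeric key [9,2]: position i shifts by key[i mod 2].
Decoding otjon: o−9=f, t−2=r, j−9=a, o−2=m, n−9=e.

frame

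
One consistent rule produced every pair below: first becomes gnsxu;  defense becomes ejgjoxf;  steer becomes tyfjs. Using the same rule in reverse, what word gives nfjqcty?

Shifts by position in first: pos 0: f→g (+1), pos 1: i→n (+5), pos 2: r→s (+1), pos 3: s→x (+5) — repeating every 2. The shifts repeat in a cycle of length 2: positions 0,1,… shift by +1, +5, then the pattern repeats.
Undoing it on nfjqcty: n−1=m, f−5=a, j−1=i, q−5=l, c−1=b, t−5=o, y−1=x.

mailbox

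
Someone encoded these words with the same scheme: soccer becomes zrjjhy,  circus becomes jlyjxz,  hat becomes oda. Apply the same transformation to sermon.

zhytru

The shift depends on letter class: consonant s→z is +7, but vowel o→r is +3. Vowels shift forward by 3 and consonants shift forward by 7.
For sermon: s(cons)+7=z, e(vowel)+3=h, r(cons)+7=y, m(cons)+7=t, o(vowel)+3=r, n(cons)+7=u.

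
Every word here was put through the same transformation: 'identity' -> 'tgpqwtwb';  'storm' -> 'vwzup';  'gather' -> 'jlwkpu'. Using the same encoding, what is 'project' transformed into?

suzmpfw

Two shifts are in play — +11 for a/e/i/o/u, +3 for every other letter.
Applying it to project: p(cons)+3=s, r(cons)+3=u, o(vowel)+11=z, j(cons)+3=m, e(vowel)+11=p, c(cons)+3=f, t(cons)+3=w.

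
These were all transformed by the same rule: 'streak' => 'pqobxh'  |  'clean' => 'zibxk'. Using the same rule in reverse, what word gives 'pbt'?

Each letter is shifted forward by 23 in the alphabet (a Caesar shift of +23).
Undoing it on pbt: p−23=s, b−23=e, t−23=w.

sew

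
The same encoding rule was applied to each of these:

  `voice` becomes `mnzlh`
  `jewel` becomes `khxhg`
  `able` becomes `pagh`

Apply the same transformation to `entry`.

Each letter's alphabet position (a=0..z=25) is mapped through 11·x+15 mod 26 — an affine cipher.
For entry: e(4)→11·4+15≡7=h; n(13)→11·13+15≡2=c; t(19)→11·19+15≡16=q; r(17)→11·17+15≡20=u; y(24)→11·24+15≡19=t (all mod 26).

hcqut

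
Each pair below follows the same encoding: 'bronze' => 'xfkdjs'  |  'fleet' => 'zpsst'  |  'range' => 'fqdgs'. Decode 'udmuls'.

inside

b(1)→x(23) and r(17)→f(5) fit y≡7x+16 (mod 26); the inverse of 7 mod 26 is 15. This is an affine cipher: with a=0,…,z=25, each position x becomes (7x+16) mod 26.
Undoing it on udmuls: u(20)→15·(20−16)≡8=i; d(3)→15·(3−16)≡13=n; m(12)→15·(12−16)≡18=s; u(20)→15·(20−16)≡8=i; l(11)→15·(11−16)≡3=d; s(18)→15·(18−16)≡4=e (all mod 26).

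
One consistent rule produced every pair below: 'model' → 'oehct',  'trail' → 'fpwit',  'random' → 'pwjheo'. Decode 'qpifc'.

m(12)→o(14) and o(14)→e(4) fit y≡21x+22 (mod 26); the inverse of 21 mod 26 is 5. This is an affine cipher: with a=0,…,z=25, each position x becomes (21x+22) mod 26.
Decoding qpifc: q(16)→5·(16−22)≡22=w; p(15)→5·(15−22)≡17=r; i(8)→5·(8−22)≡8=i; f(5)→5·(5−22)≡19=t; c(2)→5·(2−22)≡4=e (all mod 26).

write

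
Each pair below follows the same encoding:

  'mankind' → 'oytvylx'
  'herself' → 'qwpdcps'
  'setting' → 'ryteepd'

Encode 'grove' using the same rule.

The output letters match the input read backwards, each shifted +11: mankind reversed is dniknam. Two steps: reverse the string, then apply a Caesar shift of +11.
On grove: reverse → evorg; then shift: e+11=p, v+11=g, o+11=z, r+11=c, g+11=r.

pgzcr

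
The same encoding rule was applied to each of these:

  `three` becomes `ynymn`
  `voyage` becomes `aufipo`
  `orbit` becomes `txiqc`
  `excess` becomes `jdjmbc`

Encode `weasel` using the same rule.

The shift increases by 1 at each position, starting from +5: 5, 6, 7, ….
On weasel: w+5=b, e+6=k, a+7=h, s+8=a, e+9=n, l+10=v.

bkhanv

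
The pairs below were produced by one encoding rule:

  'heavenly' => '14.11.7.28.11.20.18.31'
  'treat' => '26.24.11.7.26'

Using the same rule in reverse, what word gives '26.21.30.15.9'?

The number is (letter's place in the alphabet, a=1) + 6.
Reversing it on 26.21.30.15.9: 26→(26−6)÷1=20=t, 21→(21−6)÷1=15=o, 30→(30−6)÷1=24=x, 15→(15−6)÷1=9=i, 9→(9−6)÷1=3=c.

toxic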